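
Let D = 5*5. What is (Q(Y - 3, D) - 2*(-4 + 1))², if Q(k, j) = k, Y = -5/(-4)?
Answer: 289/16 ≈ 18.063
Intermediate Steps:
Y = 5/4 (Y = -5*(-¼) = 5/4 ≈ 1.2500)
D = 25
(Q(Y - 3, D) - 2*(-4 + 1))² = ((5/4 - 3) - 2*(-4 + 1))² = (-7/4 - 2*(-3))² = (-7/4 + 6)² = (17/4)² = 289/16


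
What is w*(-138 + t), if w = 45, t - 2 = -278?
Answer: -18630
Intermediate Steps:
t = -276 (t = 2 - 278 = -276)
w*(-138 + t) = 45*(-138 - 276) = 45*(-414) = -18630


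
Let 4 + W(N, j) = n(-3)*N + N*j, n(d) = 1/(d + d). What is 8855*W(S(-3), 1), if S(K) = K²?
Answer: 61985/2 ≈ 30993.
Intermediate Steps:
n(d) = 1/(2*d)
W(N, j) = -4 - N/6 + N*j (W(N, j) = -4 + (((½)/(-3))*N + N*j) = -4 + (((½)*(-⅓))*N + N*j) = -4 + (-N/6 + N*j) = -4 - N/6 + N*j)
8855*W(S(-3), 1) = 8855*(-4 - ⅙*(-3)² + (-3)²*1) = 8855*(-4 - ⅙*9 + 9*1) = 8855*(-4 - 3/2 + 9) = 8855*(7/2) = 61985/2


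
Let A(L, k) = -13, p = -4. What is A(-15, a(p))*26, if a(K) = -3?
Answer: -338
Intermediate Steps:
A(-15, a(p))*26 = -13*26 = -338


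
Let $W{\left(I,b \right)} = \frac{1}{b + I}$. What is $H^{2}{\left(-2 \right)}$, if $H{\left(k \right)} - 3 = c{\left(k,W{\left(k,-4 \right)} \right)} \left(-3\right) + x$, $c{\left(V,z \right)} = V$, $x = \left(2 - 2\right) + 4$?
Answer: $169$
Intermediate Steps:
$x = 4$ ($x = 0 + 4 = 4$)
$W{\left(I,b \right)} = \frac{1}{I + b}$
$H{\left(k \right)} = 7 - 3 k$ ($H{\left(k \right)} = 3 + \left(k \left(-3\right) + 4\right) = 3 - \left(-4 + 3 k\right) = 7 - 3 k$)
$H^{2}{\left(-2 \right)} = \left(7 - -6\right)^{2} = \left(7 + 6\right)^{2} = 13^{2} = 169$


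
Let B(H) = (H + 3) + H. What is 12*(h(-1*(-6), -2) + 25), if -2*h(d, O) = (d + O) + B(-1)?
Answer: 270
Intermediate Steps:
B(H) = 3 + 2*H (B(H) = (3 + H) + H = 3 + 2*H)
h(d, O) = -½ - O/2 - d/2 (h(d, O) = -((d + O) + (3 + 2*(-1)))/2 = -((O + d) + (3 - 2))/2 = -((O + d) + 1)/2 = -(1 + O + d)/2 = -½ - O/2 - d/2)
12*(h(-1*(-6), -2) + 25) = 12*((-½ - ½*(-2) - (-1)*(-6)/2) + 25) = 12*((-½ + 1 - ½*6) + 25) = 12*((-½ + 1 - 3) + 25) = 12*(-5/2 + 25) = 12*(45/2) = 270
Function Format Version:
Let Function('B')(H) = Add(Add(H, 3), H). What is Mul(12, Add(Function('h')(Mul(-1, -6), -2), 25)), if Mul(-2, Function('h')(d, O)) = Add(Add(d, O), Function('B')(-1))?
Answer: 270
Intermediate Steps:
Function('B')(H) = Add(3, Mul(2, H)) (Function('B')(H) = Add(Add(3, H), H) = Add(3, Mul(2, H)))
Function('h')(d, O) = Add(Rational(-1, 2), Mul(Rational(-1, 2), O), Mul(Rational(-1, 2), d)) (Function('h')(d, O) = Mul(Rational(-1, 2), Add(Add(d, O), Add(3, Mul(2, -1)))) = Mul(Rational(-1, 2), Add(Add(O, d), Add(3, -2))) = Mul(Rational(-1, 2), Add(Add(O, d), 1)) = Mul(Rational(-1, 2), Add(1, O, d)) = Add(Rational(-1, 2), Mul(Rational(-1, 2), O), Mul(Rational(-1, 2), d)))
Mul(12, Add(Function('h')(Mul(-1, -6), -2), 25)) = Mul(12, Add(Add(Rational(-1, 2), Mul(Rational(-1, 2), -2), Mul(Rational(-1, 2), Mul(-1, -6))), 25)) = Mul(12, Add(Add(Rational(-1, 2), 1, Mul(Rational(-1, 2), 6)), 25)) = Mul(12, Add(Add(Rational(-1, 2), 1, -3), 25)) = Mul(12, Add(Rational(-5, 2), 25)) = Mul(12, Rational(45, 2)) = 270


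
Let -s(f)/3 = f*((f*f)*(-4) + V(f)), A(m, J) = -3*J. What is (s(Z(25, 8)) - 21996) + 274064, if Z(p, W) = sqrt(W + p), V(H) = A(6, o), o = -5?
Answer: 252068 + 351*sqrt(33) ≈ 2.5408e+5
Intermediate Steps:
V(H) = 15 (V(H) = -3*(-5) = 15)
s(f) = -3*f*(15 - 4*f**2) (s(f) = -3*f*((f*f)*(-4) + 15) = -3*f*(f**2*(-4) + 15) = -3*f*(-4*f**2 + 15) = -3*f*(15 - 4*f**2))
(s(Z(25, 8)) - 21996) + 274064 = ((-45*sqrt(8 + 25) + 12*(sqrt(8 + 25))**3) - 21996) + 274064 = ((-45*sqrt(33) + 12*(sqrt(33))**3) - 21996) + 274064 = ((-45*sqrt(33) + 12*(33*sqrt(33))) - 21996) + 274064 = ((-45*sqrt(33) + 396*sqrt(33)) - 21996) + 274064 = (351*sqrt(33) - 21996) + 274064 = (-21996 + 351*sqrt(33)) + 274064 = 252068 + 351*sqrt(33)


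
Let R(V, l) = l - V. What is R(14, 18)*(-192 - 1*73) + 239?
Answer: -821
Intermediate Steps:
R(14, 18)*(-192 - 1*73) + 239 = (18 - 1*14)*(-192 - 1*73) + 239 = (18 - 14)*(-192 - 73) + 239 = 4*(-265) + 239 = -1060 + 239 = -821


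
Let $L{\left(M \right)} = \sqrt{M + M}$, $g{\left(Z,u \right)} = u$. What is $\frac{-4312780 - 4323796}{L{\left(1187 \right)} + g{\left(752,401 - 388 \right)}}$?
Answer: $\frac{112275488}{2205} - \frac{8636576 \sqrt{2374}}{2205} \approx -1.3992 \cdot 10^{5}$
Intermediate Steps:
$L{\left(M \right)} = \sqrt{2} \sqrt{M}$ ($L{\left(M \right)} = \sqrt{2 M} = \sqrt{2} \sqrt{M}$)
$\frac{-4312780 - 4323796}{L{\left(1187 \right)} + g{\left(752,401 - 388 \right)}} = \frac{-4312780 - 4323796}{\sqrt{2} \sqrt{1187} + \left(401 - 388\right)} = - \frac{8636576}{\sqrt{2374} + \left(401 - 388\right)} = - \frac{8636576}{\sqrt{2374} + 13} = - \frac{8636576}{13 + \sqrt{2374}}$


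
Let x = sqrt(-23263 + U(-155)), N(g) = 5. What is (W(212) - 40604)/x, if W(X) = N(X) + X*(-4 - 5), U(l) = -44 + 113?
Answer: 42507*I*sqrt(23194)/23194 ≈ 279.11*I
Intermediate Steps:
U(l) = 69
W(X) = 5 - 9*X (W(X) = 5 + X*(-4 - 5) = 5 + X*(-9) = 5 - 9*X)
x = I*sqrt(23194) (x = sqrt(-23263 + 69) = sqrt(-23194) = I*sqrt(23194) ≈ 152.3*I)
(W(212) - 40604)/x = ((5 - 9*212) - 40604)/((I*sqrt(23194))) = ((5 - 1908) - 40604)*(-I*sqrt(23194)/23194) = (-1903 - 40604)*(-I*sqrt(23194)/23194) = -(-42507)*I*sqrt(23194)/23194 = 42507*I*sqrt(23194)/23194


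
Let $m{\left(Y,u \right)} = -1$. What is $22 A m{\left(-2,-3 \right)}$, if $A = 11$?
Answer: $-242$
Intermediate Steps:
$22 A m{\left(-2,-3 \right)} = 22 \cdot 11 \left(-1\right) = 242 \left(-1\right) = -242$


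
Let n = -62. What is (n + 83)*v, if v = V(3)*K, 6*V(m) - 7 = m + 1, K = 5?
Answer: 385/2 ≈ 192.50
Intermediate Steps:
V(m) = 4/3 + m/6 (V(m) = 7/6 + (m + 1)/6 = 7/6 + (1 + m)/6 = 7/6 + (⅙ + m/6) = 4/3 + m/6)
v = 55/6 (v = (4/3 + (⅙)*3)*5 = (4/3 + ½)*5 = (11/6)*5 = 55/6 ≈ 9.1667)
(n + 83)*v = (-62 + 83)*(55/6) = 21*(55/6) = 385/2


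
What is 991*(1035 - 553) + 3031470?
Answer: 3509132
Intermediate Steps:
991*(1035 - 553) + 3031470 = 991*482 + 3031470 = 477662 + 3031470 = 3509132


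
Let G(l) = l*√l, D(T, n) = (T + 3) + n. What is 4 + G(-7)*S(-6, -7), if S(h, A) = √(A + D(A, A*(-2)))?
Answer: 4 - 7*I*√21 ≈ 4.0 - 32.078*I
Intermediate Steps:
D(T, n) = 3 + T + n (D(T, n) = (3 + T) + n = 3 + T + n)
S(h, A) = √3 (S(h, A) = √(A + (3 + A + A*(-2))) = √(A + (3 + A - 2*A)) = √(A + (3 - A)) = √3)
G(l) = l^(3/2)
4 + G(-7)*S(-6, -7) = 4 + (-7)^(3/2)*√3 = 4 + (-7*I*√7)*√3 = 4 - 7*I*√21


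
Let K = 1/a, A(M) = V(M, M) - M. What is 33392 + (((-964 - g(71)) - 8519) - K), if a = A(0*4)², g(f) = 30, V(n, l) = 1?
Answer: 23878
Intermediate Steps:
A(M) = 1 - M
a = 1 (a = (1 - 0*4)² = (1 - 1*0)² = (1 + 0)² = 1² = 1)
K = 1 (K = 1/1 = 1)
33392 + (((-964 - g(71)) - 8519) - K) = 33392 + (((-964 - 1*30) - 8519) - 1*1) = 33392 + (((-964 - 30) - 8519) - 1) = 33392 + ((-994 - 8519) - 1) = 33392 + (-9513 - 1) = 33392 - 9514 = 23878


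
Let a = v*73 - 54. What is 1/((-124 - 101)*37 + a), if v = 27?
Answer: -1/6408 ≈ -0.00015605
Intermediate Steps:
a = 1917 (a = 27*73 - 54 = 1971 - 54 = 1917)
1/((-124 - 101)*37 + a) = 1/((-124 - 101)*37 + 1917) = 1/(-225*37 + 1917) = 1/(-8325 + 1917) = 1/(-6408) = -1/6408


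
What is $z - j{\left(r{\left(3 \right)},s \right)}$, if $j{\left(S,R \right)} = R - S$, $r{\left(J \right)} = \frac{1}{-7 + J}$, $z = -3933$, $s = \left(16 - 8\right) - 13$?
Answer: $- \frac{15713}{4} \approx -3928.3$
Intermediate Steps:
$s = -5$ ($s = 8 - 13 = -5$)
$z - j{\left(r{\left(3 \right)},s \right)} = -3933 - \left(-5 - \frac{1}{-7 + 3}\right) = -3933 - \left(-5 - \frac{1}{-4}\right) = -3933 - \left(-5 - - \frac{1}{4}\right) = -3933 - \left(-5 + \frac{1}{4}\right) = -3933 - - \frac{19}{4} = -3933 + \frac{19}{4} = - \frac{15713}{4}$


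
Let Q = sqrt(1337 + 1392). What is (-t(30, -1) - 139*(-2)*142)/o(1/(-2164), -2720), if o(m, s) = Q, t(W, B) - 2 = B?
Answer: 39475*sqrt(2729)/2729 ≈ 755.65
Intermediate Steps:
t(W, B) = 2 + B
Q = sqrt(2729) ≈ 52.240
o(m, s) = sqrt(2729)
(-t(30, -1) - 139*(-2)*142)/o(1/(-2164), -2720) = (-(2 - 1) - 139*(-2)*142)/(sqrt(2729)) = (-1*1 + 278*142)*(sqrt(2729)/2729) = (-1 + 39476)*(sqrt(2729)/2729) = 39475*(sqrt(2729)/2729) = 39475*sqrt(2729)/2729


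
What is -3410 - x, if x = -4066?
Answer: 656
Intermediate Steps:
-3410 - x = -3410 - 1*(-4066) = -3410 + 4066 = 656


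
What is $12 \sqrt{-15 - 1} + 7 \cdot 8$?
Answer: $56 + 48 i \approx 56.0 + 48.0 i$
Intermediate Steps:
$12 \sqrt{-15 - 1} + 7 \cdot 8 = 12 \sqrt{-16} + 56 = 12 \cdot 4 i + 56 = 48 i + 56 = 56 + 48 i$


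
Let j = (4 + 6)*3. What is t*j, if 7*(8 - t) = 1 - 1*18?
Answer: 2190/7 ≈ 312.86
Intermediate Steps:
t = 73/7 (t = 8 - (1 - 1*18)/7 = 8 - (1 - 18)/7 = 8 - ⅐*(-17) = 8 + 17/7 = 73/7 ≈ 10.429)
j = 30 (j = 10*3 = 30)
t*j = (73/7)*30 = 2190/7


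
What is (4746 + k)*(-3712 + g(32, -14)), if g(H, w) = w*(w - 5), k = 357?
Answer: -17584938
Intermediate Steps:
g(H, w) = w*(-5 + w)
(4746 + k)*(-3712 + g(32, -14)) = (4746 + 357)*(-3712 - 14*(-5 - 14)) = 5103*(-3712 - 14*(-19)) = 5103*(-3712 + 266) = 5103*(-3446) = -17584938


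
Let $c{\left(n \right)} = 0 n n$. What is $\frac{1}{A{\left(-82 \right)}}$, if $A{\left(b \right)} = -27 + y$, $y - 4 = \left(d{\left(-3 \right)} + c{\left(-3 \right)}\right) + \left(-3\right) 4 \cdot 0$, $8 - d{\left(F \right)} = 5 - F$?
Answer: $- \frac{1}{23} \approx -0.043478$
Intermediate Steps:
$c{\left(n \right)} = 0$ ($c{\left(n \right)} = 0 n = 0$)
$d{\left(F \right)} = 3 + F$ ($d{\left(F \right)} = 8 - \left(5 - F\right) = 8 + \left(-5 + F\right) = 3 + F$)
$y = 4$ ($y = 4 + \left(\left(\left(3 - 3\right) + 0\right) + \left(-3\right) 4 \cdot 0\right) = 4 + \left(\left(0 + 0\right) - 0\right) = 4 + \left(0 + 0\right) = 4 + 0 = 4$)
$A{\left(b \right)} = -23$ ($A{\left(b \right)} = -27 + 4 = -23$)
$\frac{1}{A{\left(-82 \right)}} = \frac{1}{-23} = - \frac{1}{23}$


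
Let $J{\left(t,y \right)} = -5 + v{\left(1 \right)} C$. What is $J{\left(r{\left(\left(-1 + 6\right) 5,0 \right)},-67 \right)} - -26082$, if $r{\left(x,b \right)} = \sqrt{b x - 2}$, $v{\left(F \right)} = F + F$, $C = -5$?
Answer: $26067$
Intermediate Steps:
$v{\left(F \right)} = 2 F$
$r{\left(x,b \right)} = \sqrt{-2 + b x}$
$J{\left(t,y \right)} = -15$ ($J{\left(t,y \right)} = -5 + 2 \cdot 1 \left(-5\right) = -5 + 2 \left(-5\right) = -5 - 10 = -15$)
$J{\left(r{\left(\left(-1 + 6\right) 5,0 \right)},-67 \right)} - -26082 = -15 - -26082 = -15 + 26082 = 26067$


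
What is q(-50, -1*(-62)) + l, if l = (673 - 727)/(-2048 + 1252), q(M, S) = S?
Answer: 24703/398 ≈ 62.068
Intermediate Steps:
l = 27/398 (l = -54/(-796) = -54*(-1/796) = 27/398 ≈ 0.067839)
q(-50, -1*(-62)) + l = -1*(-62) + 27/398 = 62 + 27/398 = 24703/398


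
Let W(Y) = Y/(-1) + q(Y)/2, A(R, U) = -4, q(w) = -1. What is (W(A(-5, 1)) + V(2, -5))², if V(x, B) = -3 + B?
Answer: 81/4 ≈ 20.250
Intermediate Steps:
W(Y) = -½ - Y (W(Y) = Y/(-1) - 1/2 = Y*(-1) - 1*½ = -Y - ½ = -½ - Y)
(W(A(-5, 1)) + V(2, -5))² = ((-½ - 1*(-4)) + (-3 - 5))² = ((-½ + 4) - 8)² = (7/2 - 8)² = (-9/2)² = 81/4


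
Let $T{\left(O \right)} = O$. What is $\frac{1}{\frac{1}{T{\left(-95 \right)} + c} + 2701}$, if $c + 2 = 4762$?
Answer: $\frac{4665}{12600166} \approx 0.00037023$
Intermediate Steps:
$c = 4760$ ($c = -2 + 4762 = 4760$)
$\frac{1}{\frac{1}{T{\left(-95 \right)} + c} + 2701} = \frac{1}{\frac{1}{-95 + 4760} + 2701} = \frac{1}{\frac{1}{4665} + 2701} = \frac{1}{\frac{12600166}{4665}} = \frac{4665}{12600166}$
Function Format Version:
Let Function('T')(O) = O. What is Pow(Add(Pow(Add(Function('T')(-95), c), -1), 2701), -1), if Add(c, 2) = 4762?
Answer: Rational(4665, 12600166) ≈ 0.00037023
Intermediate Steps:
c = 4760 (c = Add(-2, 4762) = 4760)
Pow(Add(Pow(Add(Function('T')(-95), c), -1), 2701), -1) = Pow(Add(Pow(Add(-95, 4760), -1), 2701), -1) = Pow(Add(Pow(4665, -1), 2701), -1) = Pow(Add(Rational(1, 4665), 2701), -1) = Pow(Rational(12600166, 4665), -1) = Rational(4665, 12600166)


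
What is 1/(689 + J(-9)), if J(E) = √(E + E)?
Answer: 689/474739 - 3*I*√2/474739 ≈ 0.0014513 - 8.9368e-6*I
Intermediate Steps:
J(E) = √2*√E (J(E) = √(2*E) = √2*√E)
1/(689 + J(-9)) = 1/(689 + √2*√(-9)) = 1/(689 + √2*(3*I)) = 1/(689 + 3*I*√2)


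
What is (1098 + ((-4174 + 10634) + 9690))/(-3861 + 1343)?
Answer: -8624/1259 ≈ -6.8499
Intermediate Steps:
(1098 + ((-4174 + 10634) + 9690))/(-3861 + 1343) = (1098 + (6460 + 9690))/(-2518) = (1098 + 16150)*(-1/2518) = 17248*(-1/2518) = -8624/1259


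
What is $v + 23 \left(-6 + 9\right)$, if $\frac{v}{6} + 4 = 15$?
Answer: $135$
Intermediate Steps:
$v = 66$ ($v = -24 + 6 \cdot 15 = -24 + 90 = 66$)
$v + 23 \left(-6 + 9\right) = 66 + 23 \left(-6 + 9\right) = 66 + 23 \cdot 3 = 66 + 69 = 135$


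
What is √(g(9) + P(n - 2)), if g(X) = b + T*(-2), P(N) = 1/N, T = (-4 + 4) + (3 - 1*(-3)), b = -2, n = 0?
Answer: I*√58/2 ≈ 3.8079*I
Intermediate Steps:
T = 6 (T = 0 + (3 + 3) = 0 + 6 = 6)
g(X) = -14 (g(X) = -2 + 6*(-2) = -2 - 12 = -14)
√(g(9) + P(n - 2)) = √(-14 + 1/(0 - 2)) = √(-14 + 1/(-2)) = √(-14 - ½) = √(-29/2) = I*√58/2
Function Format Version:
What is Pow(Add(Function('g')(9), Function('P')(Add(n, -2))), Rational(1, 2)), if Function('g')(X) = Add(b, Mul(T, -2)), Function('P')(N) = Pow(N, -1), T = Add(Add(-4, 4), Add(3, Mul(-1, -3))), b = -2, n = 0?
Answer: Mul(Rational(1, 2), I, Pow(58, Rational(1, 2))) ≈ Mul(3.8079, I)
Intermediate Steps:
T = 6 (T = Add(0, Add(3, 3)) = Add(0, 6) = 6)
Function('g')(X) = -14 (Function('g')(X) = Add(-2, Mul(6, -2)) = Add(-2, -12) = -14)
Pow(Add(Function('g')(9), Function('P')(Add(n, -2))), Rational(1, 2)) = Pow(Add(-14, Pow(Add(0, -2), -1)), Rational(1, 2)) = Pow(Add(-14, Pow(-2, -1)), Rational(1, 2)) = Pow(Add(-14, Rational(-1, 2)), Rational(1, 2)) = Pow(Rational(-29, 2), Rational(1, 2)) = Mul(Rational(1, 2), I, Pow(58, Rational(1, 2)))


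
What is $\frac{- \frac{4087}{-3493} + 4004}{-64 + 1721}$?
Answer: $\frac{13990059}{5787901} \approx 2.4171$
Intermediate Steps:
$\frac{- \frac{4087}{-3493} + 4004}{-64 + 1721} = \frac{\left(-4087\right) \left(- \frac{1}{3493}\right) + 4004}{1657} = \left(\frac{4087}{3493} + 4004\right) \frac{1}{1657} = \frac{13990059}{3493} \cdot \frac{1}{1657} = \frac{13990059}{5787901}$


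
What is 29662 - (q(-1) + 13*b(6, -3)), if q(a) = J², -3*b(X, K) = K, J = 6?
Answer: 29613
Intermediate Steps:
b(X, K) = -K/3
q(a) = 36 (q(a) = 6² = 36)
29662 - (q(-1) + 13*b(6, -3)) = 29662 - (36 + 13*(-⅓*(-3))) = 29662 - (36 + 13*1) = 29662 - (36 + 13) = 29662 - 1*49 = 29662 - 49 = 29613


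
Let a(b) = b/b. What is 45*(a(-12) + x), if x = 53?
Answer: 2430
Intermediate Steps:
a(b) = 1
45*(a(-12) + x) = 45*(1 + 53) = 45*54 = 2430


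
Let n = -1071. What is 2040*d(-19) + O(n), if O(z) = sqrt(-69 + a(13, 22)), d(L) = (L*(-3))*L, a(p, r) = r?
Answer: -2209320 + I*sqrt(47) ≈ -2.2093e+6 + 6.8557*I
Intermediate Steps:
d(L) = -3*L**2 (d(L) = (-3*L)*L = -3*L**2)
O(z) = I*sqrt(47) (O(z) = sqrt(-69 + 22) = sqrt(-47) = I*sqrt(47))
2040*d(-19) + O(n) = 2040*(-3*(-19)**2) + I*sqrt(47) = 2040*(-3*361) + I*sqrt(47) = 2040*(-1083) + I*sqrt(47) = -2209320 + I*sqrt(47)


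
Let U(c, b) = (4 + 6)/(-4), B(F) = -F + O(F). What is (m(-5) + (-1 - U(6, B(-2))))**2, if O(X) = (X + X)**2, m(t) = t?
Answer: 49/4 ≈ 12.250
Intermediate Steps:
O(X) = 4*X**2 (O(X) = (2*X)**2 = 4*X**2)
B(F) = -F + 4*F**2
U(c, b) = -5/2 (U(c, b) = 10*(-1/4) = -5/2)
(m(-5) + (-1 - U(6, B(-2))))**2 = (-5 + (-1 - 1*(-5/2)))**2 = (-5 + (-1 + 5/2))**2 = (-5 + 3/2)**2 = (-7/2)**2 = 49/4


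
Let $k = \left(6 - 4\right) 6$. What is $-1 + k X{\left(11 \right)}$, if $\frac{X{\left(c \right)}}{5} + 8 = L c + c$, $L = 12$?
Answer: $8099$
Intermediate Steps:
$X{\left(c \right)} = -40 + 65 c$ ($X{\left(c \right)} = -40 + 5 \left(12 c + c\right) = -40 + 5 \cdot 13 c = -40 + 65 c$)
$k = 12$ ($k = 2 \cdot 6 = 12$)
$-1 + k X{\left(11 \right)} = -1 + 12 \left(-40 + 65 \cdot 11\right) = -1 + 12 \left(-40 + 715\right) = -1 + 12 \cdot 675 = -1 + 8100 = 8099$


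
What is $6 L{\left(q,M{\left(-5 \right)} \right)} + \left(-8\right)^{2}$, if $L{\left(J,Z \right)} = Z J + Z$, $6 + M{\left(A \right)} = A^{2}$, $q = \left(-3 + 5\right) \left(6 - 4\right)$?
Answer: $634$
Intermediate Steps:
$q = 4$ ($q = 2 \cdot 2 = 4$)
$M{\left(A \right)} = -6 + A^{2}$
$L{\left(J,Z \right)} = Z + J Z$ ($L{\left(J,Z \right)} = J Z + Z = Z + J Z$)
$6 L{\left(q,M{\left(-5 \right)} \right)} + \left(-8\right)^{2} = 6 \left(-6 + \left(-5\right)^{2}\right) \left(1 + 4\right) + \left(-8\right)^{2} = 6 \left(-6 + 25\right) 5 + 64 = 6 \cdot 19 \cdot 5 + 64 = 6 \cdot 95 + 64 = 570 + 64 = 634$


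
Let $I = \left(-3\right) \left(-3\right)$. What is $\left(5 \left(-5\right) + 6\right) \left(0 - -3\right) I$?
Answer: $-513$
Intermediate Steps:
$I = 9$
$\left(5 \left(-5\right) + 6\right) \left(0 - -3\right) I = \left(5 \left(-5\right) + 6\right) \left(0 - -3\right) 9 = \left(-25 + 6\right) \left(0 + 3\right) 9 = \left(-19\right) 3 \cdot 9 = \left(-57\right) 9 = -513$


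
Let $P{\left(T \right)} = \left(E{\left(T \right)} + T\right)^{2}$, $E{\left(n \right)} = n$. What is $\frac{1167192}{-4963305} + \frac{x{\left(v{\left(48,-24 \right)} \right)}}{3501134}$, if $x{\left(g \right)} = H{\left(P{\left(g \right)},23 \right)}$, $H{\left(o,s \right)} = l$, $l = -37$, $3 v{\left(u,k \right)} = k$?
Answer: $- \frac{1362226412671}{5792398629290} \approx -0.23517$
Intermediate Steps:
$v{\left(u,k \right)} = \frac{k}{3}$
$P{\left(T \right)} = 4 T^{2}$ ($P{\left(T \right)} = \left(T + T\right)^{2} = \left(2 T\right)^{2} = 4 T^{2}$)
$H{\left(o,s \right)} = -37$
$x{\left(g \right)} = -37$
$\frac{1167192}{-4963305} + \frac{x{\left(v{\left(48,-24 \right)} \right)}}{3501134} = \frac{1167192}{-4963305} - \frac{37}{3501134} = 1167192 \left(- \frac{1}{4963305}\right) - \frac{37}{3501134} = - \frac{389064}{1654435} - \frac{37}{3501134} = - \frac{1362226412671}{5792398629290}$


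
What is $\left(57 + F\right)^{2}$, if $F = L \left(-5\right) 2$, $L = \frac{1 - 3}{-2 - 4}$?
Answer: $\frac{25921}{9} \approx 2880.1$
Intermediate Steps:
$L = \frac{1}{3}$ ($L = - \frac{2}{-6} = \left(-2\right) \left(- \frac{1}{6}\right) = \frac{1}{3} \approx 0.33333$)
$F = - \frac{10}{3}$ ($F = \frac{1}{3} \left(-5\right) 2 = \left(- \frac{5}{3}\right) 2 = - \frac{10}{3} \approx -3.3333$)
$\left(57 + F\right)^{2} = \left(57 - \frac{10}{3}\right)^{2} = \left(\frac{161}{3}\right)^{2} = \frac{25921}{9}$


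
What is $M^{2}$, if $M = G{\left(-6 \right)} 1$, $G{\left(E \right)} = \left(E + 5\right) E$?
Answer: $36$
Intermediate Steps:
$G{\left(E \right)} = E \left(5 + E\right)$ ($G{\left(E \right)} = \left(5 + E\right) E = E \left(5 + E\right)$)
$M = 6$ ($M = - 6 \left(5 - 6\right) 1 = \left(-6\right) \left(-1\right) 1 = 6 \cdot 1 = 6$)
$M^{2} = 6^{2} = 36$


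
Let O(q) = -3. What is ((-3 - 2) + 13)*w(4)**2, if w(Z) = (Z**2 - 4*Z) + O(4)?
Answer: 72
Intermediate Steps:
w(Z) = -3 + Z**2 - 4*Z (w(Z) = (Z**2 - 4*Z) - 3 = -3 + Z**2 - 4*Z)
((-3 - 2) + 13)*w(4)**2 = ((-3 - 2) + 13)*(-3 + 4**2 - 4*4)**2 = (-5 + 13)*(-3 + 16 - 16)**2 = 8*(-3)**2 = 8*9 = 72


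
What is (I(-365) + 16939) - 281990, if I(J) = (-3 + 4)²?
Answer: -265050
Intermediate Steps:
I(J) = 1 (I(J) = 1² = 1)
(I(-365) + 16939) - 281990 = (1 + 16939) - 281990 = 16940 - 281990 = -265050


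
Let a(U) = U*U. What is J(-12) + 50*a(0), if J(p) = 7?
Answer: 7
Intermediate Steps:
a(U) = U**2
J(-12) + 50*a(0) = 7 + 50*0**2 = 7 + 50*0 = 7 + 0 = 7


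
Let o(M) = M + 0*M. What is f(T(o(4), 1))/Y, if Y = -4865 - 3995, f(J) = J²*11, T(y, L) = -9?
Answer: -891/8860 ≈ -0.10056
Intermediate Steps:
o(M) = M (o(M) = M + 0 = M)
f(J) = 11*J²
Y = -8860
f(T(o(4), 1))/Y = (11*(-9)²)/(-8860) = (11*81)*(-1/8860) = 891*(-1/8860) = -891/8860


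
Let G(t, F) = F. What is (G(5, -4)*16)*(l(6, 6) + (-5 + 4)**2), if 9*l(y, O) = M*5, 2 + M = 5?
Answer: -512/3 ≈ -170.67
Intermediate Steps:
M = 3 (M = -2 + 5 = 3)
l(y, O) = 5/3 (l(y, O) = (3*5)/9 = (1/9)*15 = 5/3)
(G(5, -4)*16)*(l(6, 6) + (-5 + 4)**2) = (-4*16)*(5/3 + (-5 + 4)**2) = -64*(5/3 + (-1)**2) = -64*(5/3 + 1) = -64*8/3 = -512/3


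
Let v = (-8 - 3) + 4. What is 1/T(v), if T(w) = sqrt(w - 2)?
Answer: -I/3 ≈ -0.33333*I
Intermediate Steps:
v = -7 (v = -11 + 4 = -7)
T(w) = sqrt(-2 + w)
1/T(v) = 1/(sqrt(-2 - 7)) = 1/(sqrt(-9)) = 1/(3*I) = -I/3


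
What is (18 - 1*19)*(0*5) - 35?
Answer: -35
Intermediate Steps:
(18 - 1*19)*(0*5) - 35 = (18 - 19)*0 - 35 = -1*0 - 35 = 0 - 35 = -35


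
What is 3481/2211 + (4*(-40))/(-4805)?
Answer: 3415993/2124771 ≈ 1.6077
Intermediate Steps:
3481/2211 + (4*(-40))/(-4805) = 3481*(1/2211) - 160*(-1/4805) = 3481/2211 + 32/961 = 3415993/2124771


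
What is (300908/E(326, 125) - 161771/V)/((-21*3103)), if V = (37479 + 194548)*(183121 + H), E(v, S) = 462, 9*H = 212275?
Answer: -5904015687419273/590686189197425244 ≈ -0.0099952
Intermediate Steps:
H = 212275/9 (H = (⅑)*212275 = 212275/9 ≈ 23586.)
V = 431654677828/9 (V = (37479 + 194548)*(183121 + 212275/9) = 232027*(1860364/9) = 431654677828/9 ≈ 4.7962e+10)
(300908/E(326, 125) - 161771/V)/((-21*3103)) = (300908/462 - 161771/431654677828/9)/((-21*3103)) = (300908*(1/462) - 161771*9/431654677828)/(-65163) = (150454/231 - 1455939/431654677828)*(-1/65163) = (5904015687419273/9064748234388)*(-1/65163) = -5904015687419273/590686189197425244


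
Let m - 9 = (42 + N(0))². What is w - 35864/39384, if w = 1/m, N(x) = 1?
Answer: -8324491/9146934 ≈ -0.91009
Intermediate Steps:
m = 1858 (m = 9 + (42 + 1)² = 9 + 43² = 9 + 1849 = 1858)
w = 1/1858 ≈ 0.00053821
w - 35864/39384 = 1/1858 - 35864/39384 = 1/1858 - 1*4483/4923 = 1/1858 - 4483/4923 = -8324491/9146934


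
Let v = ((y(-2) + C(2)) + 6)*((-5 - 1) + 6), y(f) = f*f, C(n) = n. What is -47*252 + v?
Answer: -11844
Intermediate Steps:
y(f) = f²
v = 0 (v = (((-2)² + 2) + 6)*((-5 - 1) + 6) = ((4 + 2) + 6)*(-6 + 6) = (6 + 6)*0 = 12*0 = 0)
-47*252 + v = -47*252 + 0 = -11844 + 0 = -11844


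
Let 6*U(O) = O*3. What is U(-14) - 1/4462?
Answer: -31235/4462 ≈ -7.0002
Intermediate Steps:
U(O) = O/2 (U(O) = (O*3)/6 = (3*O)/6 = O/2)
U(-14) - 1/4462 = (½)*(-14) - 1/4462 = -7 - 1*1/4462 = -7 - 1/4462 = -31235/4462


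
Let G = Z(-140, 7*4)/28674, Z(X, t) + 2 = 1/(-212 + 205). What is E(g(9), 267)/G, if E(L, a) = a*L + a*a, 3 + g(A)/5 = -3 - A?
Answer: -3429869184/5 ≈ -6.8597e+8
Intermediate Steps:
g(A) = -30 - 5*A (g(A) = -15 + 5*(-3 - A) = -15 + (-15 - 5*A) = -30 - 5*A)
Z(X, t) = -15/7 (Z(X, t) = -2 + 1/(-212 + 205) = -2 + 1/(-7) = -2 - ⅐ = -15/7)
E(L, a) = a² + L*a (E(L, a) = L*a + a² = a² + L*a)
G = -5/66906 (G = -15/7/28674 = -15/7*1/28674 = -5/66906 ≈ -7.4732e-5)
E(g(9), 267)/G = (267*((-30 - 5*9) + 267))/(-5/66906) = (267*((-30 - 45) + 267))*(-66906/5) = (267*(-75 + 267))*(-66906/5) = (267*192)*(-66906/5) = 51264*(-66906/5) = -3429869184/5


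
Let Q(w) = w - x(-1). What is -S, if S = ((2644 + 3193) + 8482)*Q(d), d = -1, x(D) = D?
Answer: 0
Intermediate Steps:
Q(w) = 1 + w (Q(w) = w - 1*(-1) = w + 1 = 1 + w)
S = 0 (S = ((2644 + 3193) + 8482)*(1 - 1) = (5837 + 8482)*0 = 14319*0 = 0)
-S = -1*0 = 0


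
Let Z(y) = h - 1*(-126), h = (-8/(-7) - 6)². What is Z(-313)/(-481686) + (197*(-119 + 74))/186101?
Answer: -105300646720/2196235034007 ≈ -0.047946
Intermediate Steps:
h = 1156/49 (h = (-8*(-⅐) - 6)² = (8/7 - 6)² = (-34/7)² = 1156/49 ≈ 23.592)
Z(y) = 7330/49 (Z(y) = 1156/49 - 1*(-126) = 1156/49 + 126 = 7330/49)
Z(-313)/(-481686) + (197*(-119 + 74))/186101 = (7330/49)/(-481686) + (197*(-119 + 74))/186101 = (7330/49)*(-1/481686) + (197*(-45))*(1/186101) = -3665/11801307 - 8865*1/186101 = -3665/11801307 - 8865/186101 = -105300646720/2196235034007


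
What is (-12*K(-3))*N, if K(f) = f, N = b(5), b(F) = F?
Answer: 180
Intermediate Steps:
N = 5
(-12*K(-3))*N = -12*(-3)*5 = 36*5 = 180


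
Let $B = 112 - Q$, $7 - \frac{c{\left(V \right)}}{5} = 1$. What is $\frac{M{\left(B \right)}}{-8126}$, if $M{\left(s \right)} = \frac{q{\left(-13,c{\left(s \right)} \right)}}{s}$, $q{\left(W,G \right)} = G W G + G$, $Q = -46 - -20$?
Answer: $\frac{1945}{186898} \approx 0.010407$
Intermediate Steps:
$c{\left(V \right)} = 30$ ($c{\left(V \right)} = 35 - 5 = 30$)
$Q = -26$ ($Q = -46 + 20 = -26$)
$B = 138$ ($B = 112 - -26 = 112 + 26 = 138$)
$q{\left(W,G \right)} = G + W G^{2}$ ($q{\left(W,G \right)} = W G^{2} + G = G + W G^{2}$)
$M{\left(s \right)} = - \frac{11670}{s}$ ($M{\left(s \right)} = \frac{30 \left(1 + 30 \left(-13\right)\right)}{s} = \frac{30 \left(1 - 390\right)}{s} = \frac{30 \left(-389\right)}{s} = - \frac{11670}{s}$)
$\frac{M{\left(B \right)}}{-8126} = \frac{\left(-11670\right) \frac{1}{138}}{-8126} = \left(-11670\right) \frac{1}{138} \left(- \frac{1}{8126}\right) = \left(- \frac{1945}{23}\right) \left(- \frac{1}{8126}\right) = \frac{1945}{186898}$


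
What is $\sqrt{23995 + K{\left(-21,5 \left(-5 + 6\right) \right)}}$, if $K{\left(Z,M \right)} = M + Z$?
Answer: $\sqrt{23979} \approx 154.85$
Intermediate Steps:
$\sqrt{23995 + K{\left(-21,5 \left(-5 + 6\right) \right)}} = \sqrt{23995 - \left(21 - 5 \left(-5 + 6\right)\right)} = \sqrt{23995 + \left(5 \cdot 1 - 21\right)} = \sqrt{23995 + \left(5 - 21\right)} = \sqrt{23995 - 16} = \sqrt{23979}$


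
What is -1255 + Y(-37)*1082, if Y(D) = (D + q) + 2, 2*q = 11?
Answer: -33174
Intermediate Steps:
q = 11/2 (q = (½)*11 = 11/2 ≈ 5.5000)
Y(D) = 15/2 + D (Y(D) = (D + 11/2) + 2 = (11/2 + D) + 2 = 15/2 + D)
-1255 + Y(-37)*1082 = -1255 + (15/2 - 37)*1082 = -1255 - 59/2*1082 = -1255 - 31919 = -33174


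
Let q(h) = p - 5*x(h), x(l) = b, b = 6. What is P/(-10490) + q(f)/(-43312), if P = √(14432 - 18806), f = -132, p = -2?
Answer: 2/2707 - 27*I*√6/10490 ≈ 0.00073883 - 0.0063047*I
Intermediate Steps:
x(l) = 6
q(h) = -32 (q(h) = -2 - 5*6 = -2 - 30 = -32)
P = 27*I*√6 (P = √(-4374) = 27*I*√6 ≈ 66.136*I)
P/(-10490) + q(f)/(-43312) = (27*I*√6)/(-10490) - 32/(-43312) = (27*I*√6)*(-1/10490) - 32*(-1/43312) = -27*I*√6/10490 + 2/2707 = 2/2707 - 27*I*√6/10490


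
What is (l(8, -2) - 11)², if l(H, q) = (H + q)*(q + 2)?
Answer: 121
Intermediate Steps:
l(H, q) = (2 + q)*(H + q) (l(H, q) = (H + q)*(2 + q) = (2 + q)*(H + q))
(l(8, -2) - 11)² = (((-2)² + 2*8 + 2*(-2) + 8*(-2)) - 11)² = ((4 + 16 - 4 - 16) - 11)² = (0 - 11)² = (-11)² = 121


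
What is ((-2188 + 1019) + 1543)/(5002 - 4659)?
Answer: 374/343 ≈ 1.0904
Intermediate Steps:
((-2188 + 1019) + 1543)/(5002 - 4659) = (-1169 + 1543)/343 = 374*(1/343) = 374/343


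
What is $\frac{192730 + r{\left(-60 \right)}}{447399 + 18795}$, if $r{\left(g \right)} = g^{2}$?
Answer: $\frac{98165}{233097} \approx 0.42113$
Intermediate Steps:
$\frac{192730 + r{\left(-60 \right)}}{447399 + 18795} = \frac{192730 + \left(-60\right)^{2}}{447399 + 18795} = \frac{192730 + 3600}{466194} = 196330 \cdot \frac{1}{466194} = \frac{98165}{233097}$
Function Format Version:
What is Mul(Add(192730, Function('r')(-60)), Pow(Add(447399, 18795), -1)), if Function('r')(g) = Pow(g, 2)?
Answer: Rational(98165, 233097) ≈ 0.42113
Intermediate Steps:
Mul(Add(192730, Function('r')(-60)), Pow(Add(447399, 18795), -1)) = Mul(Add(192730, Pow(-60, 2)), Pow(Add(447399, 18795), -1)) = Mul(Add(192730, 3600), Pow(466194, -1)) = Mul(196330, Rational(1, 466194)) = Rational(98165, 233097)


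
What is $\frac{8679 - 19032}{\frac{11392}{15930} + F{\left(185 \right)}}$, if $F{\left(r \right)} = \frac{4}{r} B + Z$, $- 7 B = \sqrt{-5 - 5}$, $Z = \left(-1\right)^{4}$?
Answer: $- \frac{75567318858234945}{12519258187441} - \frac{136090410902460 i \sqrt{10}}{12519258187441} \approx -6036.1 - 34.375 i$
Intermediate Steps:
$Z = 1$
$B = - \frac{i \sqrt{10}}{7}$ ($B = - \frac{\sqrt{-5 - 5}}{7} = - \frac{\sqrt{-10}}{7} = - \frac{i \sqrt{10}}{7} \approx - 0.45175 i$)
$F{\left(r \right)} = 1 - \frac{4 i \sqrt{10}}{7 r}$ ($F{\left(r \right)} = \frac{4}{r} \left(- \frac{i \sqrt{10}}{7}\right) + 1 = - \frac{4 i \sqrt{10}}{7 r} + 1 = 1 - \frac{4 i \sqrt{10}}{7 r}$)
$\frac{8679 - 19032}{\frac{11392}{15930} + F{\left(185 \right)}} = \frac{8679 - 19032}{\frac{11392}{15930} + \frac{185 - \frac{4 i \sqrt{10}}{7}}{185}} = - \frac{10353}{11392 \cdot \frac{1}{15930} + \frac{185 - \frac{4 i \sqrt{10}}{7}}{185}} = - \frac{10353}{\frac{5696}{7965} + \left(1 - \frac{4 i \sqrt{10}}{1295}\right)} = - \frac{10353}{\frac{13661}{7965} - \frac{4 i \sqrt{10}}{1295}}$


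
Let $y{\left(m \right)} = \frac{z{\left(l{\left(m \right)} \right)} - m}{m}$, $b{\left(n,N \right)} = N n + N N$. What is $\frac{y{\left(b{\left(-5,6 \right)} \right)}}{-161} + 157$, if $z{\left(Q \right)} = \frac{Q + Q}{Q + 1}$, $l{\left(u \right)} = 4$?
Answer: $\frac{379166}{2415} \approx 157.0$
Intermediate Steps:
$b{\left(n,N \right)} = N^{2} + N n$ ($b{\left(n,N \right)} = N n + N^{2} = N^{2} + N n$)
$z{\left(Q \right)} = \frac{2 Q}{1 + Q}$
$y{\left(m \right)} = \frac{\frac{8}{5} - m}{m}$ ($y{\left(m \right)} = \frac{2 \cdot 4 \frac{1}{1 + 4} - m}{m} = \frac{2 \cdot 4 \cdot \frac{1}{5} - m}{m} = \frac{\frac{8}{5} - m}{m}$)
$\frac{y{\left(b{\left(-5,6 \right)} \right)}}{-161} + 157 = \frac{\frac{1}{6 \left(6 - 5\right)} \left(\frac{8}{5} - 6 \left(6 - 5\right)\right)}{-161} + 157 = \frac{\frac{8}{5} - 6 \cdot 1}{6 \cdot 1} \left(- \frac{1}{161}\right) + 157 = \frac{\frac{8}{5} - 6}{6} \left(- \frac{1}{161}\right) + 157 = \frac{1}{6} \left(- \frac{22}{5}\right) \left(- \frac{1}{161}\right) + 157 = \left(- \frac{11}{15}\right) \left(- \frac{1}{161}\right) + 157 = \frac{11}{2415} + 157 = \frac{379166}{2415}$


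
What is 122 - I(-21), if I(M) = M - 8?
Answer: 151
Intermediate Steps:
I(M) = -8 + M
122 - I(-21) = 122 - (-8 - 21) = 122 - 1*(-29) = 122 + 29 = 151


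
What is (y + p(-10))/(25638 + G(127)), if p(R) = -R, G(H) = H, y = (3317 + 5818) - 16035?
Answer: -1378/5153 ≈ -0.26742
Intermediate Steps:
y = -6900 (y = 9135 - 16035 = -6900)
(y + p(-10))/(25638 + G(127)) = (-6900 - 1*(-10))/(25638 + 127) = (-6900 + 10)/25765 = -6890*1/25765 = -1378/5153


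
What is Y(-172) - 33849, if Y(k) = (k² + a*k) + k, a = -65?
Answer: 6743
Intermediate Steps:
Y(k) = k² - 64*k (Y(k) = (k² - 65*k) + k = k² - 64*k)
Y(-172) - 33849 = -172*(-64 - 172) - 33849 = -172*(-236) - 33849 = 40592 - 33849 = 6743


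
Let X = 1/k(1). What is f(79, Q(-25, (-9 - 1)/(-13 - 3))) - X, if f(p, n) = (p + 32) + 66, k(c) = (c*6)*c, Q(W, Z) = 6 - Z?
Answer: 1061/6 ≈ 176.83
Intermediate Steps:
k(c) = 6*c² (k(c) = (6*c)*c = 6*c²)
X = ⅙ (X = 1/(6*1²) = 1/(6*1) = 1/6 = ⅙ ≈ 0.16667)
f(p, n) = 98 + p (f(p, n) = (32 + p) + 66 = 98 + p)
f(79, Q(-25, (-9 - 1)/(-13 - 3))) - X = (98 + 79) - 1*⅙ = 177 - ⅙ = 1061/6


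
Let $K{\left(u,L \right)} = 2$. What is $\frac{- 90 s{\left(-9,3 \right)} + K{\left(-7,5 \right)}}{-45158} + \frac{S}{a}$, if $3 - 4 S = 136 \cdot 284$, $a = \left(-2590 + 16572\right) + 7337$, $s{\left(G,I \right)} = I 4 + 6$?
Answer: $- \frac{803035275}{1925446804} \approx -0.41706$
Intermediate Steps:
$s{\left(G,I \right)} = 6 + 4 I$ ($s{\left(G,I \right)} = 4 I + 6 = 6 + 4 I$)
$a = 21319$ ($a = 13982 + 7337 = 21319$)
$S = - \frac{38621}{4}$ ($S = \frac{3}{4} - \frac{136 \cdot 284}{4} = \frac{3}{4} - 9656 = - \frac{38621}{4} \approx -9655.3$)
$\frac{- 90 s{\left(-9,3 \right)} + K{\left(-7,5 \right)}}{-45158} + \frac{S}{a} = \frac{- 90 \left(6 + 4 \cdot 3\right) + 2}{-45158} - \frac{38621}{4 \cdot 21319} = \left(- 90 \left(6 + 12\right) + 2\right) \left(- \frac{1}{45158}\right) - \frac{38621}{85276} = \left(\left(-90\right) 18 + 2\right) \left(- \frac{1}{45158}\right) - \frac{38621}{85276} = \left(-1620 + 2\right) \left(- \frac{1}{45158}\right) - \frac{38621}{85276} = \left(-1618\right) \left(- \frac{1}{45158}\right) - \frac{38621}{85276} = \frac{809}{22579} - \frac{38621}{85276} = - \frac{803035275}{1925446804}$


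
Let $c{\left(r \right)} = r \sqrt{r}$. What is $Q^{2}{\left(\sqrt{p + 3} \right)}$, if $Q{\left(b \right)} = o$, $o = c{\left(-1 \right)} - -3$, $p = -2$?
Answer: $\left(3 - i\right)^{2} \approx 8.0 - 6.0 i$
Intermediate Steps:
$c{\left(r \right)} = r^{\frac{3}{2}}$
$o = 3 - i$ ($o = \left(-1\right)^{\frac{3}{2}} - -3 = - i + 3 = 3 - i \approx 3.0 - 1.0 i$)
$Q{\left(b \right)} = 3 - i$
$Q^{2}{\left(\sqrt{p + 3} \right)} = \left(3 - i\right)^{2}$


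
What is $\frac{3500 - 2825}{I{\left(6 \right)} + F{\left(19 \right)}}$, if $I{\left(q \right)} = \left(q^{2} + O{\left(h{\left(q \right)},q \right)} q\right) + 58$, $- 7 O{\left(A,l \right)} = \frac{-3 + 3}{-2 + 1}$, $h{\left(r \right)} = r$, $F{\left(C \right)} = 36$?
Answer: $\frac{135}{26} \approx 5.1923$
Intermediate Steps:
$O{\left(A,l \right)} = 0$ ($O{\left(A,l \right)} = - \frac{\left(-3 + 3\right) \frac{1}{-2 + 1}}{7} = - \frac{0 \frac{1}{-1}}{7} = - \frac{0 \left(-1\right)}{7} = \left(- \frac{1}{7}\right) 0 = 0$)
$I{\left(q \right)} = 58 + q^{2}$ ($I{\left(q \right)} = \left(q^{2} + 0 q\right) + 58 = \left(q^{2} + 0\right) + 58 = q^{2} + 58 = 58 + q^{2}$)
$\frac{3500 - 2825}{I{\left(6 \right)} + F{\left(19 \right)}} = \frac{3500 - 2825}{\left(58 + 6^{2}\right) + 36} = \frac{675}{\left(58 + 36\right) + 36} = \frac{675}{94 + 36} = \frac{675}{130} = 675 \cdot \frac{1}{130} = \frac{135}{26}$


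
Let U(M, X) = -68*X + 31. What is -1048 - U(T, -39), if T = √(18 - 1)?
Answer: -3731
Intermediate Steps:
T = √17 ≈ 4.1231
U(M, X) = 31 - 68*X
-1048 - U(T, -39) = -1048 - (31 - 68*(-39)) = -1048 - (31 + 2652) = -1048 - 1*2683 = -1048 - 2683 = -3731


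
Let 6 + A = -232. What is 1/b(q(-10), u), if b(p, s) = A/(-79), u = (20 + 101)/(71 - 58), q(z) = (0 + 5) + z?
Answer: 79/238 ≈ 0.33193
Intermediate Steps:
A = -238 (A = -6 - 232 = -238)
q(z) = 5 + z
u = 121/13 ≈ 9.3077
b(p, s) = 238/79 (b(p, s) = -238/(-79) = -238*(-1/79) = 238/79)
1/b(q(-10), u) = 1/(238/79) = 79/238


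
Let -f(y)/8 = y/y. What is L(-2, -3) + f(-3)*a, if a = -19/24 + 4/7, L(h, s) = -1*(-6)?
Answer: 163/21 ≈ 7.7619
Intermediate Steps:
L(h, s) = 6
f(y) = -8 (f(y) = -8*y/y = -8*1 = -8)
a = -37/168 (a = -19*1/24 + 4*(1/7) = -19/24 + 4/7 = -37/168 ≈ -0.22024)
L(-2, -3) + f(-3)*a = 6 - 8*(-37/168) = 6 + 37/21 = 163/21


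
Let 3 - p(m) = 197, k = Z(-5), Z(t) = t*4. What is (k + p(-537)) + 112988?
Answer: 112774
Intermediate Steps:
Z(t) = 4*t
k = -20 (k = 4*(-5) = -20)
p(m) = -194 (p(m) = 3 - 1*197 = 3 - 197 = -194)
(k + p(-537)) + 112988 = (-20 - 194) + 112988 = -214 + 112988 = 112774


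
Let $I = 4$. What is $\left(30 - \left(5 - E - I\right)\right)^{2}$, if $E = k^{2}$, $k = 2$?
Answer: $1089$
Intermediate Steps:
$E = 4$ ($E = 2^{2} = 4$)
$\left(30 - \left(5 - E - I\right)\right)^{2} = \left(30 + \left(\left(4 + 4\right) - 5\right)\right)^{2} = \left(30 + \left(8 - 5\right)\right)^{2} = \left(30 + 3\right)^{2} = 33^{2} = 1089$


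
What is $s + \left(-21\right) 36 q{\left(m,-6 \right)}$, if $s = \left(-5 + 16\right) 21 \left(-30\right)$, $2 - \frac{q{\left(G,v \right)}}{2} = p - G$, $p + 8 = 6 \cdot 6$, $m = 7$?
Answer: $21798$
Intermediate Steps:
$p = 28$ ($p = -8 + 6 \cdot 6 = -8 + 36 = 28$)
$q{\left(G,v \right)} = -52 + 2 G$ ($q{\left(G,v \right)} = 4 - 2 \left(28 - G\right) = 4 + \left(-56 + 2 G\right) = -52 + 2 G$)
$s = -6930$ ($s = 11 \cdot 21 \left(-30\right) = 231 \left(-30\right) = -6930$)
$s + \left(-21\right) 36 q{\left(m,-6 \right)} = -6930 + \left(-21\right) 36 \left(-52 + 2 \cdot 7\right) = -6930 - 756 \left(-52 + 14\right) = -6930 - -28728 = -6930 + 28728 = 21798$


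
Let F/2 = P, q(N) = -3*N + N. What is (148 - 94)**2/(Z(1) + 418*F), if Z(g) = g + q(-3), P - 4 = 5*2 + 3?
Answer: 2916/14219 ≈ 0.20508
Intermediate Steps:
q(N) = -2*N
P = 17 (P = 4 + (5*2 + 3) = 4 + (10 + 3) = 4 + 13 = 17)
F = 34 (F = 2*17 = 34)
Z(g) = 6 + g (Z(g) = g - 2*(-3) = g + 6 = 6 + g)
(148 - 94)**2/(Z(1) + 418*F) = (148 - 94)**2/((6 + 1) + 418*34) = 54**2/(7 + 14212) = 2916/14219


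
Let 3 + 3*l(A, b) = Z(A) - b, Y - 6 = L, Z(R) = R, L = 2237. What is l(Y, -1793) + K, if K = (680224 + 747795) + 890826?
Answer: 6960568/3 ≈ 2.3202e+6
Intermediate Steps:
Y = 2243 (Y = 6 + 2237 = 2243)
l(A, b) = -1 - b/3 + A/3 (l(A, b) = -1 + (A - b)/3 = -1 + (-b/3 + A/3) = -1 - b/3 + A/3)
K = 2318845 (K = 1428019 + 890826 = 2318845)
l(Y, -1793) + K = (-1 - 1/3*(-1793) + (1/3)*2243) + 2318845 = (-1 + 1793/3 + 2243/3) + 2318845 = 4033/3 + 2318845 = 6960568/3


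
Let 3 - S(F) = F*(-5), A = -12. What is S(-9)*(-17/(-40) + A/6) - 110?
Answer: -877/20 ≈ -43.850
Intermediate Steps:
S(F) = 3 + 5*F (S(F) = 3 - F*(-5) = 3 - (-5)*F = 3 + 5*F)
S(-9)*(-17/(-40) + A/6) - 110 = (3 + 5*(-9))*(-17/(-40) - 12/6) - 110 = (3 - 45)*(-17*(-1/40) - 12*1/6) - 110 = -42*(17/40 - 2) - 110 = -42*(-63/40) - 110 = 1323/20 - 110 = -877/20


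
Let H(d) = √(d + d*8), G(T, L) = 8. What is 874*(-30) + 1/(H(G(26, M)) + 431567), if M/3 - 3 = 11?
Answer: -4883476977002173/186250075417 - 6*√2/186250075417 ≈ -26220.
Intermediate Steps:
M = 42 (M = 9 + 3*11 = 9 + 33 = 42)
H(d) = 3*√d (H(d) = √(d + 8*d) = √(9*d) = 3*√d)
874*(-30) + 1/(H(G(26, M)) + 431567) = 874*(-30) + 1/(3*√8 + 431567) = -26220 + 1/(3*(2*√2) + 431567) = -26220 + 1/(6*√2 + 431567) = -26220 + 1/(431567 + 6*√2)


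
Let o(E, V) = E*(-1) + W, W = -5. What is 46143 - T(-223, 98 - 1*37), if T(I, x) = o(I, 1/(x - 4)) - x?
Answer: 45986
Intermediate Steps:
o(E, V) = -5 - E (o(E, V) = E*(-1) - 5 = -E - 5 = -5 - E)
T(I, x) = -5 - I - x (T(I, x) = (-5 - I) - x = -5 - I - x)
46143 - T(-223, 98 - 1*37) = 46143 - (-5 - 1*(-223) - (98 - 1*37)) = 46143 - (-5 + 223 - (98 - 37)) = 46143 - (-5 + 223 - 1*61) = 46143 - (-5 + 223 - 61) = 46143 - 1*157 = 46143 - 157 = 45986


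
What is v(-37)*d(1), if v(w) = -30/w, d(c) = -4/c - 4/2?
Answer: -180/37 ≈ -4.8649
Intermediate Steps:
d(c) = -2 - 4/c (d(c) = -4/c - 4*½ = -4/c - 2 = -2 - 4/c)
v(-37)*d(1) = (-30/(-37))*(-2 - 4/1) = (-30*(-1/37))*(-2 - 4*1) = 30*(-2 - 4)/37 = (30/37)*(-6) = -180/37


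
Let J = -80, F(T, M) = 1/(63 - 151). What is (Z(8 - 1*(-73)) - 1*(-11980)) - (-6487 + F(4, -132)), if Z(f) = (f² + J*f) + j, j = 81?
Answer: 1639353/88 ≈ 18629.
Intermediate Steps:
F(T, M) = -1/88 (F(T, M) = 1/(-88) = -1/88)
Z(f) = 81 + f² - 80*f (Z(f) = (f² - 80*f) + 81 = 81 + f² - 80*f)
(Z(8 - 1*(-73)) - 1*(-11980)) - (-6487 + F(4, -132)) = ((81 + (8 - 1*(-73))² - 80*(8 - 1*(-73))) - 1*(-11980)) - (-6487 - 1/88) = ((81 + (8 + 73)² - 80*(8 + 73)) + 11980) - 1*(-570857/88) = ((81 + 81² - 80*81) + 11980) + 570857/88 = ((81 + 6561 - 6480) + 11980) + 570857/88 = (162 + 11980) + 570857/88 = 12142 + 570857/88 = 1639353/88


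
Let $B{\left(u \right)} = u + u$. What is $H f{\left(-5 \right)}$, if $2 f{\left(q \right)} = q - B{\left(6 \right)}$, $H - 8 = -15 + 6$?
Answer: $\frac{17}{2} \approx 8.5$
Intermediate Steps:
$B{\left(u \right)} = 2 u$
$H = -1$ ($H = 8 + \left(-15 + 6\right) = 8 - 9 = -1$)
$f{\left(q \right)} = -6 + \frac{q}{2}$ ($f{\left(q \right)} = \frac{q - 2 \cdot 6}{2} = \frac{q - 12}{2} = \frac{-12 + q}{2} = -6 + \frac{q}{2}$)
$H f{\left(-5 \right)} = - (-6 + \frac{1}{2} \left(-5\right)) = - (-6 - \frac{5}{2}) = \left(-1\right) \left(- \frac{17}{2}\right) = \frac{17}{2}$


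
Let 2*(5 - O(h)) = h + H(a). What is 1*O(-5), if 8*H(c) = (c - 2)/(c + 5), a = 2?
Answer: 15/2 ≈ 7.5000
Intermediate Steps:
H(c) = (-2 + c)/(8*(5 + c)) (H(c) = ((c - 2)/(c + 5))/8 = ((-2 + c)/(5 + c))/8 = (-2 + c)/(8*(5 + c)))
O(h) = 5 - h/2 (O(h) = 5 - (h + (-2 + 2)/(8*(5 + 2)))/2 = 5 - (h + (⅛)*0/7)/2 = 5 - (h + (⅛)*(⅐)*0)/2 = 5 - (h + 0)/2 = 5 - h/2)
1*O(-5) = 1*(5 - ½*(-5)) = 1*(5 + 5/2) = 1*(15/2) = 15/2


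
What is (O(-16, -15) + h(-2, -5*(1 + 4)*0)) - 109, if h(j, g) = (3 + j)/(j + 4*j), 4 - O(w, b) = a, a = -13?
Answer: -921/10 ≈ -92.100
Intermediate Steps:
O(w, b) = 17 (O(w, b) = 4 - 1*(-13) = 4 + 13 = 17)
h(j, g) = (3 + j)/(5*j) (h(j, g) = (3 + j)/((5*j)) = (3 + j)*(1/(5*j)) = (3 + j)/(5*j))
(O(-16, -15) + h(-2, -5*(1 + 4)*0)) - 109 = (17 + (⅕)*(3 - 2)/(-2)) - 109 = (17 + (⅕)*(-½)*1) - 109 = (17 - ⅒) - 109 = 169/10 - 109 = -921/10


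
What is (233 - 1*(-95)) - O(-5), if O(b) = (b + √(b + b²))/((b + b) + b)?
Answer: 983/3 + 2*√5/15 ≈ 327.96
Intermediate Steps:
O(b) = (b + √(b + b²))/(3*b) (O(b) = (b + √(b + b²))/(2*b + b) = (b + √(b + b²))/((3*b)) = (b + √(b + b²))*(1/(3*b)) = (b + √(b + b²))/(3*b))
(233 - 1*(-95)) - O(-5) = (233 - 1*(-95)) - (-5 + √(-5*(1 - 5)))/(3*(-5)) = (233 + 95) - (-1)*(-5 + √(-5*(-4)))/(3*5) = 328 - (-1)*(-5 + √20)/(3*5) = 328 - (-1)*(-5 + 2*√5)/(3*5) = 328 - (⅓ - 2*√5/15) = 328 + (-⅓ + 2*√5/15) = 983/3 + 2*√5/15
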